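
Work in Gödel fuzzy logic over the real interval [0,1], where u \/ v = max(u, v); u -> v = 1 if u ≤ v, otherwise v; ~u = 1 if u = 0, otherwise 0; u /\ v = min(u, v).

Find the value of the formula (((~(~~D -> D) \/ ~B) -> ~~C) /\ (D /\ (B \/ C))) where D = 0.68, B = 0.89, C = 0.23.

0.68

~D: Gödel ¬ of 0.68 = 0 (operand ≠ 0)
~~D: Gödel ¬ of 0 = 1 (operand is 0)
(~~D -> D): 1 > 0.68, so result = 0.68
~(~~D -> D): Gödel ¬ of 0.68 = 0 (operand ≠ 0)
~B: Gödel ¬ of 0.89 = 0 (operand ≠ 0)
(~(~~D -> D) \/ ~B) = max(0, 0) = 0
~C: Gödel ¬ of 0.23 = 0 (operand ≠ 0)
~~C: Gödel ¬ of 0 = 1 (operand is 0)
((~(~~D -> D) \/ ~B) -> ~~C): 0 ≤ 1, so result = 1
(B \/ C) = max(0.89, 0.23) = 0.89
(D /\ (B \/ C)) = min(0.68, 0.89) = 0.68
(((~(~~D -> D) \/ ~B) -> ~~C) /\ (D /\ (B \/ C))) = min(1, 0.68) = 0.68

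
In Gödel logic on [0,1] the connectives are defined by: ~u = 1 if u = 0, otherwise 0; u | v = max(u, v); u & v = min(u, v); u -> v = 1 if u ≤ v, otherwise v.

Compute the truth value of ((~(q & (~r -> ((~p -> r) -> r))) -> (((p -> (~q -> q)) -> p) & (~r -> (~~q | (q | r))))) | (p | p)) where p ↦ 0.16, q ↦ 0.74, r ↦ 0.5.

1.00

~r: Gödel ¬ of 0.5 = 0 (operand ≠ 0)
~p: Gödel ¬ of 0.16 = 0 (operand ≠ 0)
(~p -> r): 0 ≤ 0.5, so result = 1
((~p -> r) -> r): 1 > 0.5, so result = 0.5
(~r -> ((~p -> r) -> r)): 0 ≤ 0.5, so result = 1
(q & (~r -> ((~p -> r) -> r))) = min(0.74, 1) = 0.74
~(q & (~r -> ((~p -> r) -> r))): Gödel ¬ of 0.74 = 0 (operand ≠ 0)
~q: Gödel ¬ of 0.74 = 0 (operand ≠ 0)
(~q -> q): 0 ≤ 0.74, so result = 1
(p -> (~q -> q)): 0.16 ≤ 1, so result = 1
((p -> (~q -> q)) -> p): 1 > 0.16, so result = 0.16
~r: Gödel ¬ of 0.5 = 0 (operand ≠ 0)
~q: Gödel ¬ of 0.74 = 0 (operand ≠ 0)
~~q: Gödel ¬ of 0 = 1 (operand is 0)
(q | r) = max(0.74, 0.5) = 0.74
(~~q | (q | r)) = max(1, 0.74) = 1
(~r -> (~~q | (q | r))): 0 ≤ 1, so result = 1
(((p -> (~q -> q)) -> p) & (~r -> (~~q | (q | r)))) = min(0.16, 1) = 0.16
(~(q & (~r -> ((~p -> r) -> r))) -> (((p -> (~q -> q)) -> p) & (~r -> (~~q | (q | r))))): 0 ≤ 0.16, so result = 1
(p | p) = max(0.16, 0.16) = 0.16
((~(q & (~r -> ((~p -> r) -> r))) -> (((p -> (~q -> q)) -> p) & (~r -> (~~q | (q | r))))) | (p | p)) = max(1, 0.16) = 1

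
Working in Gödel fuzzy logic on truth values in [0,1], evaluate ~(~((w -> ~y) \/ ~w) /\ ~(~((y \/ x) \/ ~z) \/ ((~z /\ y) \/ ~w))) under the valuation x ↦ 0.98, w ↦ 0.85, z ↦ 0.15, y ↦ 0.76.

0.00

~y: Gödel ¬ of 0.76 = 0 (operand ≠ 0)
(w -> ~y): 0.85 > 0, so result = 0
~w: Gödel ¬ of 0.85 = 0 (operand ≠ 0)
((w -> ~y) \/ ~w) = max(0, 0) = 0
~((w -> ~y) \/ ~w): Gödel ¬ of 0 = 1 (operand is 0)
(y \/ x) = max(0.76, 0.98) = 0.98
~z: Gödel ¬ of 0.15 = 0 (operand ≠ 0)
((y \/ x) \/ ~z) = max(0.98, 0) = 0.98
~((y \/ x) \/ ~z): Gödel ¬ of 0.98 = 0 (operand ≠ 0)
~z: Gödel ¬ of 0.15 = 0 (operand ≠ 0)
(~z /\ y) = min(0, 0.76) = 0
~w: Gödel ¬ of 0.85 = 0 (operand ≠ 0)
((~z /\ y) \/ ~w) = max(0, 0) = 0
(~((y \/ x) \/ ~z) \/ ((~z /\ y) \/ ~w)) = max(0, 0) = 0
~(~((y \/ x) \/ ~z) \/ ((~z /\ y) \/ ~w)): Gödel ¬ of 0 = 1 (operand is 0)
(~((w -> ~y) \/ ~w) /\ ~(~((y \/ x) \/ ~z) \/ ((~z /\ y) \/ ~w))) = min(1, 1) = 1
~(~((w -> ~y) \/ ~w) /\ ~(~((y \/ x) \/ ~z) \/ ((~z /\ y) \/ ~w))): Gödel ¬ of 1 = 0 (operand ≠ 0)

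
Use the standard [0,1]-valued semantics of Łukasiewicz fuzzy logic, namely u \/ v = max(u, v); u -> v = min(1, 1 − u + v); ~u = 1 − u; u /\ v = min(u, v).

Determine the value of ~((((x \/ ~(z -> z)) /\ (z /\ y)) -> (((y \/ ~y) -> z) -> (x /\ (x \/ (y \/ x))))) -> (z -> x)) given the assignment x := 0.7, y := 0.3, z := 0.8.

(z -> z): min(1, 1 − 0.8 + 0.8) = 1
~(z -> z): Łukasiewicz ¬ gives 1 − 1 = 0
(x \/ ~(z -> z)) = max(0.7, 0) = 0.7
(z /\ y) = min(0.8, 0.3) = 0.3
((x \/ ~(z -> z)) /\ (z /\ y)) = min(0.7, 0.3) = 0.3
~y: Łukasiewicz ¬ gives 1 − 0.3 = 0.7
(y \/ ~y) = max(0.3, 0.7) = 0.7
((y \/ ~y) -> z): min(1, 1 − 0.7 + 0.8) = 1
(y \/ x) = max(0.3, 0.7) = 0.7
(x \/ (y \/ x)) = max(0.7, 0.7) = 0.7
(x /\ (x \/ (y \/ x))) = min(0.7, 0.7) = 0.7
(((y \/ ~y) -> z) -> (x /\ (x \/ (y \/ x)))): min(1, 1 − 1 + 0.7) = 0.7
(((x \/ ~(z -> z)) /\ (z /\ y)) -> (((y \/ ~y) -> z) -> (x /\ (x \/ (y \/ x))))): min(1, 1 − 0.3 + 0.7) = 1
(z -> x): min(1, 1 − 0.8 + 0.7) = 0.9
((((x \/ ~(z -> z)) /\ (z /\ y)) -> (((y \/ ~y) -> z) -> (x /\ (x \/ (y \/ x))))) -> (z -> x)): min(1, 1 − 1 + 0.9) = 0.9
~((((x \/ ~(z -> z)) /\ (z /\ y)) -> (((y \/ ~y) -> z) -> (x /\ (x \/ (y \/ x))))) -> (z -> x)): Łukasiewicz ¬ gives 1 − 0.9 = 0.1

0.10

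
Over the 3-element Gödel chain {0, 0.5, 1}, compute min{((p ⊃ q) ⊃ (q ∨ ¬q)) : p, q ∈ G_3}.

The minimum is attained at p = 0, q = 0.5:
  (p ⊃ q): 0 ≤ 0.5, so result = 1
  ¬q: Gödel ¬ of 0.5 = 0 (operand ≠ 0)
  (q ∨ ¬q) = max(0.5, 0) = 0.5
  ((p ⊃ q) ⊃ (q ∨ ¬q)): 1 > 0.5, so result = 0.5
Checking all 9 assignments confirms none give a value below 0.50.

0.50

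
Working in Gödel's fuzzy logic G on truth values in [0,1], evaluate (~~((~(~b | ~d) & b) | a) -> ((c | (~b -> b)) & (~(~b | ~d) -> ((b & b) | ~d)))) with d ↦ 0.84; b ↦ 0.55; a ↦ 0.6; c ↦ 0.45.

~b: Gödel ¬ of 0.55 = 0 (operand ≠ 0)
~d: Gödel ¬ of 0.84 = 0 (operand ≠ 0)
(~b | ~d) = max(0, 0) = 0
~(~b | ~d): Gödel ¬ of 0 = 1 (operand is 0)
(~(~b | ~d) & b) = min(1, 0.55) = 0.55
((~(~b | ~d) & b) | a) = max(0.55, 0.6) = 0.6
~((~(~b | ~d) & b) | a): Gödel ¬ of 0.6 = 0 (operand ≠ 0)
~~((~(~b | ~d) & b) | a): Gödel ¬ of 0 = 1 (operand is 0)
~b: Gödel ¬ of 0.55 = 0 (operand ≠ 0)
(~b -> b): 0 ≤ 0.55, so result = 1
(c | (~b -> b)) = max(0.45, 1) = 1
~b: Gödel ¬ of 0.55 = 0 (operand ≠ 0)
~d: Gödel ¬ of 0.84 = 0 (operand ≠ 0)
(~b | ~d) = max(0, 0) = 0
~(~b | ~d): Gödel ¬ of 0 = 1 (operand is 0)
(b & b) = min(0.55, 0.55) = 0.55
~d: Gödel ¬ of 0.84 = 0 (operand ≠ 0)
((b & b) | ~d) = max(0.55, 0) = 0.55
(~(~b | ~d) -> ((b & b) | ~d)): 1 > 0.55, so result = 0.55
((c | (~b -> b)) & (~(~b | ~d) -> ((b & b) | ~d))) = min(1, 0.55) = 0.55
(~~((~(~b | ~d) & b) | a) -> ((c | (~b -> b)) & (~(~b | ~d) -> ((b & b) | ~d)))): 1 > 0.55, so result = 0.55

0.55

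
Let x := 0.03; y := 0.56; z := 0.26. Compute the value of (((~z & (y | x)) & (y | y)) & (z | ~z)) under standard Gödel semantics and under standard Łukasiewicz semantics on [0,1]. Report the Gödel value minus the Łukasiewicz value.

-0.56

Gödel evaluation:
  ~z: Gödel ¬ of 0.26 = 0 (operand ≠ 0)
  (y | x) = max(0.56, 0.03) = 0.56
  (~z & (y | x)) = min(0, 0.56) = 0
  (y | y) = max(0.56, 0.56) = 0.56
  ((~z & (y | x)) & (y | y)) = min(0, 0.56) = 0
  ~z: Gödel ¬ of 0.26 = 0 (operand ≠ 0)
  (z | ~z) = max(0.26, 0) = 0.26
  (((~z & (y | x)) & (y | y)) & (z | ~z)) = min(0, 0.26) = 0
  Gödel value = 0
Łukasiewicz evaluation:
  ~z: Łukasiewicz ¬ gives 1 − 0.26 = 0.74
  (y | x) = max(0.56, 0.03) = 0.56
  (~z & (y | x)) = min(0.74, 0.56) = 0.56
  (y | y) = max(0.56, 0.56) = 0.56
  ((~z & (y | x)) & (y | y)) = min(0.56, 0.56) = 0.56
  ~z: Łukasiewicz ¬ gives 1 − 0.26 = 0.74
  (z | ~z) = max(0.26, 0.74) = 0.74
  (((~z & (y | x)) & (y | y)) & (z | ~z)) = min(0.56, 0.74) = 0.56
  Łukasiewicz value = 0.56
Difference: 0 − 0.56 = -0.56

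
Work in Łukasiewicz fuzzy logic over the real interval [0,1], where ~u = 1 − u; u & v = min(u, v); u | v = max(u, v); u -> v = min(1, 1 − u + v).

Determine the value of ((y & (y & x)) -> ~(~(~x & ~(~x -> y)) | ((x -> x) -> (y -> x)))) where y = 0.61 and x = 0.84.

(y & x) = min(0.61, 0.84) = 0.61
(y & (y & x)) = min(0.61, 0.61) = 0.61
~x: Łukasiewicz ¬ gives 1 − 0.84 = 0.16
~x: Łukasiewicz ¬ gives 1 − 0.84 = 0.16
(~x -> y): min(1, 1 − 0.16 + 0.61) = 1
~(~x -> y): Łukasiewicz ¬ gives 1 − 1 = 0
(~x & ~(~x -> y)) = min(0.16, 0) = 0
~(~x & ~(~x -> y)): Łukasiewicz ¬ gives 1 − 0 = 1
(x -> x): min(1, 1 − 0.84 + 0.84) = 1
(y -> x): min(1, 1 − 0.61 + 0.84) = 1
((x -> x) -> (y -> x)): min(1, 1 − 1 + 1) = 1
(~(~x & ~(~x -> y)) | ((x -> x) -> (y -> x))) = max(1, 1) = 1
~(~(~x & ~(~x -> y)) | ((x -> x) -> (y -> x))): Łukasiewicz ¬ gives 1 − 1 = 0
((y & (y & x)) -> ~(~(~x & ~(~x -> y)) | ((x -> x) -> (y -> x)))): min(1, 1 − 0.61 + 0) = 0.39

0.39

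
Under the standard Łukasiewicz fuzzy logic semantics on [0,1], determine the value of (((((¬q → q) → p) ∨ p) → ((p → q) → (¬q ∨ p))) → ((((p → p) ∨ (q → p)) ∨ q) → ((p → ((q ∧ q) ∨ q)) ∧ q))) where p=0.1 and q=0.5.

¬q: Łukasiewicz ¬ gives 1 − 0.5 = 0.5
(¬q → q): min(1, 1 − 0.5 + 0.5) = 1
((¬q → q) → p): min(1, 1 − 1 + 0.1) = 0.1
(((¬q → q) → p) ∨ p) = max(0.1, 0.1) = 0.1
(p → q): min(1, 1 − 0.1 + 0.5) = 1
¬q: Łukasiewicz ¬ gives 1 − 0.5 = 0.5
(¬q ∨ p) = max(0.5, 0.1) = 0.5
((p → q) → (¬q ∨ p)): min(1, 1 − 1 + 0.5) = 0.5
((((¬q → q) → p) ∨ p) → ((p → q) → (¬q ∨ p))): min(1, 1 − 0.1 + 0.5) = 1
(p → p): min(1, 1 − 0.1 + 0.1) = 1
(q → p): min(1, 1 − 0.5 + 0.1) = 0.6
((p → p) ∨ (q → p)) = max(1, 0.6) = 1
(((p → p) ∨ (q → p)) ∨ q) = max(1, 0.5) = 1
(q ∧ q) = min(0.5, 0.5) = 0.5
((q ∧ q) ∨ q) = max(0.5, 0.5) = 0.5
(p → ((q ∧ q) ∨ q)): min(1, 1 − 0.1 + 0.5) = 1
((p → ((q ∧ q) ∨ q)) ∧ q) = min(1, 0.5) = 0.5
((((p → p) ∨ (q → p)) ∨ q) → ((p → ((q ∧ q) ∨ q)) ∧ q)): min(1, 1 − 1 + 0.5) = 0.5
(((((¬q → q) → p) ∨ p) → ((p → q) → (¬q ∨ p))) → ((((p → p) ∨ (q → p)) ∨ q) → ((p → ((q ∧ q) ∨ q)) ∧ q))): min(1, 1 − 1 + 0.5) = 0.5

0.50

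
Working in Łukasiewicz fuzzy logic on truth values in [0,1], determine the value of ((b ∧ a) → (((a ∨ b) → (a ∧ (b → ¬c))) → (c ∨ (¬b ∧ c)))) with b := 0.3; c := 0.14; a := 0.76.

0.84

(b ∧ a) = min(0.3, 0.76) = 0.3
(a ∨ b) = max(0.76, 0.3) = 0.76
¬c: Łukasiewicz ¬ gives 1 − 0.14 = 0.86
(b → ¬c): min(1, 1 − 0.3 + 0.86) = 1
(a ∧ (b → ¬c)) = min(0.76, 1) = 0.76
((a ∨ b) → (a ∧ (b → ¬c))): min(1, 1 − 0.76 + 0.76) = 1
¬b: Łukasiewicz ¬ gives 1 − 0.3 = 0.7
(¬b ∧ c) = min(0.7, 0.14) = 0.14
(c ∨ (¬b ∧ c)) = max(0.14, 0.14) = 0.14
(((a ∨ b) → (a ∧ (b → ¬c))) → (c ∨ (¬b ∧ c))): min(1, 1 − 1 + 0.14) = 0.14
((b ∧ a) → (((a ∨ b) → (a ∧ (b → ¬c))) → (c ∨ (¬b ∧ c)))): min(1, 1 − 0.3 + 0.14) = 0.84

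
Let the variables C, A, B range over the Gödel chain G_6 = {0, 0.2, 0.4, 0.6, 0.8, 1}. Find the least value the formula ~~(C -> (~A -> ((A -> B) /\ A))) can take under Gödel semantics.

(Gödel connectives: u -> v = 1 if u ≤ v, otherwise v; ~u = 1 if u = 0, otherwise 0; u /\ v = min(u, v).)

The minimum is attained at C = 0.2, A = 0, B = 0:
  ~A: Gödel ¬ of 0 = 1 (operand is 0)
  (A -> B): 0 ≤ 0, so result = 1
  ((A -> B) /\ A) = min(1, 0) = 0
  (~A -> ((A -> B) /\ A)): 1 > 0, so result = 0
  (C -> (~A -> ((A -> B) /\ A))): 0.2 > 0, so result = 0
  ~(C -> (~A -> ((A -> B) /\ A))): Gödel ¬ of 0 = 1 (operand is 0)
  ~~(C -> (~A -> ((A -> B) /\ A))): Gödel ¬ of 1 = 0 (operand ≠ 0)
Checking all 216 assignments confirms none give a value below 0.00.

0.00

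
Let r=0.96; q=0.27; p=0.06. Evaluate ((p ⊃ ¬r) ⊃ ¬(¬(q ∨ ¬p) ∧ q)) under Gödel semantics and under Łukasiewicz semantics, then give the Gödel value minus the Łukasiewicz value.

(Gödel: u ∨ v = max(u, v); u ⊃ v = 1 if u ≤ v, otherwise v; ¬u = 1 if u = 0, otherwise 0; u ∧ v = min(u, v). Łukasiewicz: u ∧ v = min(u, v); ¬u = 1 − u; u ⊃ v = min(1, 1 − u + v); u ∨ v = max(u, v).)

Gödel evaluation:
  ¬r: Gödel ¬ of 0.96 = 0 (operand ≠ 0)
  (p ⊃ ¬r): 0.06 > 0, so result = 0
  ¬p: Gödel ¬ of 0.06 = 0 (operand ≠ 0)
  (q ∨ ¬p) = max(0.27, 0) = 0.27
  ¬(q ∨ ¬p): Gödel ¬ of 0.27 = 0 (operand ≠ 0)
  (¬(q ∨ ¬p) ∧ q) = min(0, 0.27) = 0
  ¬(¬(q ∨ ¬p) ∧ q): Gödel ¬ of 0 = 1 (operand is 0)
  ((p ⊃ ¬r) ⊃ ¬(¬(q ∨ ¬p) ∧ q)): 0 ≤ 1, so result = 1
  Gödel value = 1
Łukasiewicz evaluation:
  ¬r: Łukasiewicz ¬ gives 1 − 0.96 = 0.04
  (p ⊃ ¬r): min(1, 1 − 0.06 + 0.04) = 0.98
  ¬p: Łukasiewicz ¬ gives 1 − 0.06 = 0.94
  (q ∨ ¬p) = max(0.27, 0.94) = 0.94
  ¬(q ∨ ¬p): Łukasiewicz ¬ gives 1 − 0.94 = 0.06
  (¬(q ∨ ¬p) ∧ q) = min(0.06, 0.27) = 0.06
  ¬(¬(q ∨ ¬p) ∧ q): Łukasiewicz ¬ gives 1 − 0.06 = 0.94
  ((p ⊃ ¬r) ⊃ ¬(¬(q ∨ ¬p) ∧ q)): min(1, 1 − 0.98 + 0.94) = 0.96
  Łukasiewicz value = 0.96
Difference: 1 − 0.96 = 0.04

0.04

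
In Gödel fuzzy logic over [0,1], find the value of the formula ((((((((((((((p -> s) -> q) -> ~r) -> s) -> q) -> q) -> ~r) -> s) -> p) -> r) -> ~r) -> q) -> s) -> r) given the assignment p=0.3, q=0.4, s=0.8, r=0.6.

(p -> s): 0.3 ≤ 0.8, so result = 1
((p -> s) -> q): 1 > 0.4, so result = 0.4
~r: Gödel ¬ of 0.6 = 0 (operand ≠ 0)
(((p -> s) -> q) -> ~r): 0.4 > 0, so result = 0
((((p -> s) -> q) -> ~r) -> s): 0 ≤ 0.8, so result = 1
(((((p -> s) -> q) -> ~r) -> s) -> q): 1 > 0.4, so result = 0.4
((((((p -> s) -> q) -> ~r) -> s) -> q) -> q): 0.4 ≤ 0.4, so result = 1
~r: Gödel ¬ of 0.6 = 0 (operand ≠ 0)
(((((((p -> s) -> q) -> ~r) -> s) -> q) -> q) -> ~r): 1 > 0, so result = 0
((((((((p -> s) -> q) -> ~r) -> s) -> q) -> q) -> ~r) -> s): 0 ≤ 0.8, so result = 1
(((((((((p -> s) -> q) -> ~r) -> s) -> q) -> q) -> ~r) -> s) -> p): 1 > 0.3, so result = 0.3
((((((((((p -> s) -> q) -> ~r) -> s) -> q) -> q) -> ~r) -> s) -> p) -> r): 0.3 ≤ 0.6, so result = 1
~r: Gödel ¬ of 0.6 = 0 (operand ≠ 0)
(((((((((((p -> s) -> q) -> ~r) -> s) -> q) -> q) -> ~r) -> s) -> p) -> r) -> ~r): 1 > 0, so result = 0
((((((((((((p -> s) -> q) -> ~r) -> s) -> q) -> q) -> ~r) -> s) -> p) -> r) -> ~r) -> q): 0 ≤ 0.4, so result = 1
(((((((((((((p -> s) -> q) -> ~r) -> s) -> q) -> q) -> ~r) -> s) -> p) -> r) -> ~r) -> q) -> s): 1 > 0.8, so result = 0.8
((((((((((((((p -> s) -> q) -> ~r) -> s) -> q) -> q) -> ~r) -> s) -> p) -> r) -> ~r) -> q) -> s) -> r): 0.8 > 0.6, so result = 0.6

0.60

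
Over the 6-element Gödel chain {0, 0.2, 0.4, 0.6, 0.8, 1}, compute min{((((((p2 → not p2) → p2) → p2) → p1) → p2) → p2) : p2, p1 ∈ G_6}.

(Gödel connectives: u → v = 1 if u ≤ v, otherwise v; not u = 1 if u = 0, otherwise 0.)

The minimum is attained at p2 = 0, p1 = 0:
  not p2: Gödel ¬ of 0 = 1 (operand is 0)
  (p2 → not p2): 0 ≤ 1, so result = 1
  ((p2 → not p2) → p2): 1 > 0, so result = 0
  (((p2 → not p2) → p2) → p2): 0 ≤ 0, so result = 1
  ((((p2 → not p2) → p2) → p2) → p1): 1 > 0, so result = 0
  (((((p2 → not p2) → p2) → p2) → p1) → p2): 0 ≤ 0, so result = 1
  ((((((p2 → not p2) → p2) → p2) → p1) → p2) → p2): 1 > 0, so result = 0
Checking all 36 assignments confirms none give a value below 0.00.

0.00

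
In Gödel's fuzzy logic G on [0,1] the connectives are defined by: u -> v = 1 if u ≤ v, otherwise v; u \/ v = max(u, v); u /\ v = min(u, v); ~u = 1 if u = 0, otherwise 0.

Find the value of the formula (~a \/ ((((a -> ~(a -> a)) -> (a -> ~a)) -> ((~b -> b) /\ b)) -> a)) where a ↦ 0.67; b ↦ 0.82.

~a: Gödel ¬ of 0.67 = 0 (operand ≠ 0)
(a -> a): 0.67 ≤ 0.67, so result = 1
~(a -> a): Gödel ¬ of 1 = 0 (operand ≠ 0)
(a -> ~(a -> a)): 0.67 > 0, so result = 0
~a: Gödel ¬ of 0.67 = 0 (operand ≠ 0)
(a -> ~a): 0.67 > 0, so result = 0
((a -> ~(a -> a)) -> (a -> ~a)): 0 ≤ 0, so result = 1
~b: Gödel ¬ of 0.82 = 0 (operand ≠ 0)
(~b -> b): 0 ≤ 0.82, so result = 1
((~b -> b) /\ b) = min(1, 0.82) = 0.82
(((a -> ~(a -> a)) -> (a -> ~a)) -> ((~b -> b) /\ b)): 1 > 0.82, so result = 0.82
((((a -> ~(a -> a)) -> (a -> ~a)) -> ((~b -> b) /\ b)) -> a): 0.82 > 0.67, so result = 0.67
(~a \/ ((((a -> ~(a -> a)) -> (a -> ~a)) -> ((~b -> b) /\ b)) -> a)) = max(0, 0.67) = 0.67

0.67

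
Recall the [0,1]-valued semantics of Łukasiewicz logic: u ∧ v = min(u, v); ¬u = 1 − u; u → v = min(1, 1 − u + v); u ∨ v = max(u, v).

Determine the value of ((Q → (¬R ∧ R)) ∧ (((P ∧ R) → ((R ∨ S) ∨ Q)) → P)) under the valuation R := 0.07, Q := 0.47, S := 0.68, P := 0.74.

¬R: Łukasiewicz ¬ gives 1 − 0.07 = 0.93
(¬R ∧ R) = min(0.93, 0.07) = 0.07
(Q → (¬R ∧ R)): min(1, 1 − 0.47 + 0.07) = 0.6
(P ∧ R) = min(0.74, 0.07) = 0.07
(R ∨ S) = max(0.07, 0.68) = 0.68
((R ∨ S) ∨ Q) = max(0.68, 0.47) = 0.68
((P ∧ R) → ((R ∨ S) ∨ Q)): min(1, 1 − 0.07 + 0.68) = 1
(((P ∧ R) → ((R ∨ S) ∨ Q)) → P): min(1, 1 − 1 + 0.74) = 0.74
((Q → (¬R ∧ R)) ∧ (((P ∧ R) → ((R ∨ S) ∨ Q)) → P)) = min(0.6, 0.74) = 0.6

0.60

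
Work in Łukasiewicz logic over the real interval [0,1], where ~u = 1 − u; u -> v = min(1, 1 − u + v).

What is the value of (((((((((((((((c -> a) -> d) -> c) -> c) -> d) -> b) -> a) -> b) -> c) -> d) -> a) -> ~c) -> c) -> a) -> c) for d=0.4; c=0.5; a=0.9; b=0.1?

0.60

(c -> a): min(1, 1 − 0.5 + 0.9) = 1
((c -> a) -> d): min(1, 1 − 1 + 0.4) = 0.4
(((c -> a) -> d) -> c): min(1, 1 − 0.4 + 0.5) = 1
((((c -> a) -> d) -> c) -> c): min(1, 1 − 1 + 0.5) = 0.5
(((((c -> a) -> d) -> c) -> c) -> d): min(1, 1 − 0.5 + 0.4) = 0.9
((((((c -> a) -> d) -> c) -> c) -> d) -> b): min(1, 1 − 0.9 + 0.1) = 0.2
(((((((c -> a) -> d) -> c) -> c) -> d) -> b) -> a): min(1, 1 − 0.2 + 0.9) = 1
((((((((c -> a) -> d) -> c) -> c) -> d) -> b) -> a) -> b): min(1, 1 − 1 + 0.1) = 0.1
(((((((((c -> a) -> d) -> c) -> c) -> d) -> b) -> a) -> b) -> c): min(1, 1 − 0.1 + 0.5) = 1
((((((((((c -> a) -> d) -> c) -> c) -> d) -> b) -> a) -> b) -> c) -> d): min(1, 1 − 1 + 0.4) = 0.4
(((((((((((c -> a) -> d) -> c) -> c) -> d) -> b) -> a) -> b) -> c) -> d) -> a): min(1, 1 − 0.4 + 0.9) = 1
~c: Łukasiewicz ¬ gives 1 − 0.5 = 0.5
((((((((((((c -> a) -> d) -> c) -> c) -> d) -> b) -> a) -> b) -> c) -> d) -> a) -> ~c): min(1, 1 − 1 + 0.5) = 0.5
(((((((((((((c -> a) -> d) -> c) -> c) -> d) -> b) -> a) -> b) -> c) -> d) -> a) -> ~c) -> c): min(1, 1 − 0.5 + 0.5) = 1
((((((((((((((c -> a) -> d) -> c) -> c) -> d) -> b) -> a) -> b) -> c) -> d) -> a) -> ~c) -> c) -> a): min(1, 1 − 1 + 0.9) = 0.9
(((((((((((((((c -> a) -> d) -> c) -> c) -> d) -> b) -> a) -> b) -> c) -> d) -> a) -> ~c) -> c) -> a) -> c): min(1, 1 − 0.9 + 0.5) = 0.6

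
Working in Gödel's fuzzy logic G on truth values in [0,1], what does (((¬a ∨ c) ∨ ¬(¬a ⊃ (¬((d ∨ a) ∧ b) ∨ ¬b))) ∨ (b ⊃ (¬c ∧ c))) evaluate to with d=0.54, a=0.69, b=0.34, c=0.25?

¬a: Gödel ¬ of 0.69 = 0 (operand ≠ 0)
(¬a ∨ c) = max(0, 0.25) = 0.25
¬a: Gödel ¬ of 0.69 = 0 (operand ≠ 0)
(d ∨ a) = max(0.54, 0.69) = 0.69
((d ∨ a) ∧ b) = min(0.69, 0.34) = 0.34
¬((d ∨ a) ∧ b): Gödel ¬ of 0.34 = 0 (operand ≠ 0)
¬b: Gödel ¬ of 0.34 = 0 (operand ≠ 0)
(¬((d ∨ a) ∧ b) ∨ ¬b) = max(0, 0) = 0
(¬a ⊃ (¬((d ∨ a) ∧ b) ∨ ¬b)): 0 ≤ 0, so result = 1
¬(¬a ⊃ (¬((d ∨ a) ∧ b) ∨ ¬b)): Gödel ¬ of 1 = 0 (operand ≠ 0)
((¬a ∨ c) ∨ ¬(¬a ⊃ (¬((d ∨ a) ∧ b) ∨ ¬b))) = max(0.25, 0) = 0.25
¬c: Gödel ¬ of 0.25 = 0 (operand ≠ 0)
(¬c ∧ c) = min(0, 0.25) = 0
(b ⊃ (¬c ∧ c)): 0.34 > 0, so result = 0
(((¬a ∨ c) ∨ ¬(¬a ⊃ (¬((d ∨ a) ∧ b) ∨ ¬b))) ∨ (b ⊃ (¬c ∧ c))) = max(0.25, 0) = 0.25

0.25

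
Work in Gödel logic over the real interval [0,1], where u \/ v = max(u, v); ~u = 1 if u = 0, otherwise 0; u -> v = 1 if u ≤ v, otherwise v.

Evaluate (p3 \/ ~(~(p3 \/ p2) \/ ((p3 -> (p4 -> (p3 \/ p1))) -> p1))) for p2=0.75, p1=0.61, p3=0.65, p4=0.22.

0.65

(p3 \/ p2) = max(0.65, 0.75) = 0.75
~(p3 \/ p2): Gödel ¬ of 0.75 = 0 (operand ≠ 0)
(p3 \/ p1) = max(0.65, 0.61) = 0.65
(p4 -> (p3 \/ p1)): 0.22 ≤ 0.65, so result = 1
(p3 -> (p4 -> (p3 \/ p1))): 0.65 ≤ 1, so result = 1
((p3 -> (p4 -> (p3 \/ p1))) -> p1): 1 > 0.61, so result = 0.61
(~(p3 \/ p2) \/ ((p3 -> (p4 -> (p3 \/ p1))) -> p1)) = max(0, 0.61) = 0.61
~(~(p3 \/ p2) \/ ((p3 -> (p4 -> (p3 \/ p1))) -> p1)): Gödel ¬ of 0.61 = 0 (operand ≠ 0)
(p3 \/ ~(~(p3 \/ p2) \/ ((p3 -> (p4 -> (p3 \/ p1))) -> p1))) = max(0.65, 0) = 0.65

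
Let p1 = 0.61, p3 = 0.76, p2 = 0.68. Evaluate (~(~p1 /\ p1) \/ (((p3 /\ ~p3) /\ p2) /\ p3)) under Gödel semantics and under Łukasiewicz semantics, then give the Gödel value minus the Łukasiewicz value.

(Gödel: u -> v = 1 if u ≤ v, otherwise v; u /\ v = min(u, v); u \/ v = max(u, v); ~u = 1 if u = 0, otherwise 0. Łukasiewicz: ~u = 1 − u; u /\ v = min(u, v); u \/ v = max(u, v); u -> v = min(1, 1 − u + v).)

Gödel evaluation:
  ~p1: Gödel ¬ of 0.61 = 0 (operand ≠ 0)
  (~p1 /\ p1) = min(0, 0.61) = 0
  ~(~p1 /\ p1): Gödel ¬ of 0 = 1 (operand is 0)
  ~p3: Gödel ¬ of 0.76 = 0 (operand ≠ 0)
  (p3 /\ ~p3) = min(0.76, 0) = 0
  ((p3 /\ ~p3) /\ p2) = min(0, 0.68) = 0
  (((p3 /\ ~p3) /\ p2) /\ p3) = min(0, 0.76) = 0
  (~(~p1 /\ p1) \/ (((p3 /\ ~p3) /\ p2) /\ p3)) = max(1, 0) = 1
  Gödel value = 1
Łukasiewicz evaluation:
  ~p1: Łukasiewicz ¬ gives 1 − 0.61 = 0.39
  (~p1 /\ p1) = min(0.39, 0.61) = 0.39
  ~(~p1 /\ p1): Łukasiewicz ¬ gives 1 − 0.39 = 0.61
  ~p3: Łukasiewicz ¬ gives 1 − 0.76 = 0.24
  (p3 /\ ~p3) = min(0.76, 0.24) = 0.24
  ((p3 /\ ~p3) /\ p2) = min(0.24, 0.68) = 0.24
  (((p3 /\ ~p3) /\ p2) /\ p3) = min(0.24, 0.76) = 0.24
  (~(~p1 /\ p1) \/ (((p3 /\ ~p3) /\ p2) /\ p3)) = max(0.61, 0.24) = 0.61
  Łukasiewicz value = 0.61
Difference: 1 − 0.61 = 0.39

0.39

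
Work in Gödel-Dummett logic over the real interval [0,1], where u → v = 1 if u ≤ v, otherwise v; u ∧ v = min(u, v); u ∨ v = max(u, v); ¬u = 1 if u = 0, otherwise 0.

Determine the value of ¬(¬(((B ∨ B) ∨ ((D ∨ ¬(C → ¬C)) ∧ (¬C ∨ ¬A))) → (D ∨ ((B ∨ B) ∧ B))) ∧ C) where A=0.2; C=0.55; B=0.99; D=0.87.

(B ∨ B) = max(0.99, 0.99) = 0.99
¬C: Gödel ¬ of 0.55 = 0 (operand ≠ 0)
(C → ¬C): 0.55 > 0, so result = 0
¬(C → ¬C): Gödel ¬ of 0 = 1 (operand is 0)
(D ∨ ¬(C → ¬C)) = max(0.87, 1) = 1
¬C: Gödel ¬ of 0.55 = 0 (operand ≠ 0)
¬A: Gödel ¬ of 0.2 = 0 (operand ≠ 0)
(¬C ∨ ¬A) = max(0, 0) = 0
((D ∨ ¬(C → ¬C)) ∧ (¬C ∨ ¬A)) = min(1, 0) = 0
((B ∨ B) ∨ ((D ∨ ¬(C → ¬C)) ∧ (¬C ∨ ¬A))) = max(0.99, 0) = 0.99
(B ∨ B) = max(0.99, 0.99) = 0.99
((B ∨ B) ∧ B) = min(0.99, 0.99) = 0.99
(D ∨ ((B ∨ B) ∧ B)) = max(0.87, 0.99) = 0.99
(((B ∨ B) ∨ ((D ∨ ¬(C → ¬C)) ∧ (¬C ∨ ¬A))) → (D ∨ ((B ∨ B) ∧ B))): 0.99 ≤ 0.99, so result = 1
¬(((B ∨ B) ∨ ((D ∨ ¬(C → ¬C)) ∧ (¬C ∨ ¬A))) → (D ∨ ((B ∨ B) ∧ B))): Gödel ¬ of 1 = 0 (operand ≠ 0)
(¬(((B ∨ B) ∨ ((D ∨ ¬(C → ¬C)) ∧ (¬C ∨ ¬A))) → (D ∨ ((B ∨ B) ∧ B))) ∧ C) = min(0, 0.55) = 0
¬(¬(((B ∨ B) ∨ ((D ∨ ¬(C → ¬C)) ∧ (¬C ∨ ¬A))) → (D ∨ ((B ∨ B) ∧ B))) ∧ C): Gödel ¬ of 0 = 1 (operand is 0)

1.00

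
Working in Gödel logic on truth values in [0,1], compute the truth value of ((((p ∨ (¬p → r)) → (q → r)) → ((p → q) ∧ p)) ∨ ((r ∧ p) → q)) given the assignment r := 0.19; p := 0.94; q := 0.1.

¬p: Gödel ¬ of 0.94 = 0 (operand ≠ 0)
(¬p → r): 0 ≤ 0.19, so result = 1
(p ∨ (¬p → r)) = max(0.94, 1) = 1
(q → r): 0.1 ≤ 0.19, so result = 1
((p ∨ (¬p → r)) → (q → r)): 1 ≤ 1, so result = 1
(p → q): 0.94 > 0.1, so result = 0.1
((p → q) ∧ p) = min(0.1, 0.94) = 0.1
(((p ∨ (¬p → r)) → (q → r)) → ((p → q) ∧ p)): 1 > 0.1, so result = 0.1
(r ∧ p) = min(0.19, 0.94) = 0.19
((r ∧ p) → q): 0.19 > 0.1, so result = 0.1
((((p ∨ (¬p → r)) → (q → r)) → ((p → q) ∧ p)) ∨ ((r ∧ p) → q)) = max(0.1, 0.1) = 0.1

0.10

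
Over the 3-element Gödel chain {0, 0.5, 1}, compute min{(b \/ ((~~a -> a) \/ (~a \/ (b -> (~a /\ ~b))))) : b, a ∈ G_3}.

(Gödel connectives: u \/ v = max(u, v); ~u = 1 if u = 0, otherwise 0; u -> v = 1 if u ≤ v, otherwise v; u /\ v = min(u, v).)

The minimum is attained at b = 0.5, a = 0.5:
  ~a: Gödel ¬ of 0.5 = 0 (operand ≠ 0)
  ~~a: Gödel ¬ of 0 = 1 (operand is 0)
  (~~a -> a): 1 > 0.5, so result = 0.5
  ~a: Gödel ¬ of 0.5 = 0 (operand ≠ 0)
  ~a: Gödel ¬ of 0.5 = 0 (operand ≠ 0)
  ~b: Gödel ¬ of 0.5 = 0 (operand ≠ 0)
  (~a /\ ~b) = min(0, 0) = 0
  (b -> (~a /\ ~b)): 0.5 > 0, so result = 0
  (~a \/ (b -> (~a /\ ~b))) = max(0, 0) = 0
  ((~~a -> a) \/ (~a \/ (b -> (~a /\ ~b)))) = max(0.5, 0) = 0.5
  (b \/ ((~~a -> a) \/ (~a \/ (b -> (~a /\ ~b))))) = max(0.5, 0.5) = 0.5
Checking all 9 assignments confirms none give a value below 0.50.

0.50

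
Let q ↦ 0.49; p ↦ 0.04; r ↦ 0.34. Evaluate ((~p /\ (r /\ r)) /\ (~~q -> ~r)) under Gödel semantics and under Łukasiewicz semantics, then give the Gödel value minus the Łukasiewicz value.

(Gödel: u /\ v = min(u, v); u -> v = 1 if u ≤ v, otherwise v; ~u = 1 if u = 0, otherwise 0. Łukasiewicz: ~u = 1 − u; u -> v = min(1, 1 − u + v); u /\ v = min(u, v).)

Gödel evaluation:
  ~p: Gödel ¬ of 0.04 = 0 (operand ≠ 0)
  (r /\ r) = min(0.34, 0.34) = 0.34
  (~p /\ (r /\ r)) = min(0, 0.34) = 0
  ~q: Gödel ¬ of 0.49 = 0 (operand ≠ 0)
  ~~q: Gödel ¬ of 0 = 1 (operand is 0)
  ~r: Gödel ¬ of 0.34 = 0 (operand ≠ 0)
  (~~q -> ~r): 1 > 0, so result = 0
  ((~p /\ (r /\ r)) /\ (~~q -> ~r)) = min(0, 0) = 0
  Gödel value = 0
Łukasiewicz evaluation:
  ~p: Łukasiewicz ¬ gives 1 − 0.04 = 0.96
  (r /\ r) = min(0.34, 0.34) = 0.34
  (~p /\ (r /\ r)) = min(0.96, 0.34) = 0.34
  ~q: Łukasiewicz ¬ gives 1 − 0.49 = 0.51
  ~~q: Łukasiewicz ¬ gives 1 − 0.51 = 0.49
  ~r: Łukasiewicz ¬ gives 1 − 0.34 = 0.66
  (~~q -> ~r): min(1, 1 − 0.49 + 0.66) = 1
  ((~p /\ (r /\ r)) /\ (~~q -> ~r)) = min(0.34, 1) = 0.34
  Łukasiewicz value = 0.34
Difference: 0 − 0.34 = -0.34

-0.34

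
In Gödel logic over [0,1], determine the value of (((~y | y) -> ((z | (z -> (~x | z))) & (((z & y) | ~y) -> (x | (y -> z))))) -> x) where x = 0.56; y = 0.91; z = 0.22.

0.56

~y: Gödel ¬ of 0.91 = 0 (operand ≠ 0)
(~y | y) = max(0, 0.91) = 0.91
~x: Gödel ¬ of 0.56 = 0 (operand ≠ 0)
(~x | z) = max(0, 0.22) = 0.22
(z -> (~x | z)): 0.22 ≤ 0.22, so result = 1
(z | (z -> (~x | z))) = max(0.22, 1) = 1
(z & y) = min(0.22, 0.91) = 0.22
~y: Gödel ¬ of 0.91 = 0 (operand ≠ 0)
((z & y) | ~y) = max(0.22, 0) = 0.22
(y -> z): 0.91 > 0.22, so result = 0.22
(x | (y -> z)) = max(0.56, 0.22) = 0.56
(((z & y) | ~y) -> (x | (y -> z))): 0.22 ≤ 0.56, so result = 1
((z | (z -> (~x | z))) & (((z & y) | ~y) -> (x | (y -> z)))) = min(1, 1) = 1
((~y | y) -> ((z | (z -> (~x | z))) & (((z & y) | ~y) -> (x | (y -> z))))): 0.91 ≤ 1, so result = 1
(((~y | y) -> ((z | (z -> (~x | z))) & (((z & y) | ~y) -> (x | (y -> z))))) -> x): 1 > 0.56, so result = 0.56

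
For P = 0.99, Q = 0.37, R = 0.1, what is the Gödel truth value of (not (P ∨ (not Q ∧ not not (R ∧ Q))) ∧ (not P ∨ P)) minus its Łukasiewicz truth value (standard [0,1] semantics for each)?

-0.01

Gödel evaluation:
  not Q: Gödel ¬ of 0.37 = 0 (operand ≠ 0)
  (R ∧ Q) = min(0.1, 0.37) = 0.1
  not (R ∧ Q): Gödel ¬ of 0.1 = 0 (operand ≠ 0)
  not not (R ∧ Q): Gödel ¬ of 0 = 1 (operand is 0)
  (not Q ∧ not not (R ∧ Q)) = min(0, 1) = 0
  (P ∨ (not Q ∧ not not (R ∧ Q))) = max(0.99, 0) = 0.99
  not (P ∨ (not Q ∧ not not (R ∧ Q))): Gödel ¬ of 0.99 = 0 (operand ≠ 0)
  not P: Gödel ¬ of 0.99 = 0 (operand ≠ 0)
  (not P ∨ P) = max(0, 0.99) = 0.99
  (not (P ∨ (not Q ∧ not not (R ∧ Q))) ∧ (not P ∨ P)) = min(0, 0.99) = 0
  Gödel value = 0
Łukasiewicz evaluation:
  not Q: Łukasiewicz ¬ gives 1 − 0.37 = 0.63
  (R ∧ Q) = min(0.1, 0.37) = 0.1
  not (R ∧ Q): Łukasiewicz ¬ gives 1 − 0.1 = 0.9
  not not (R ∧ Q): Łukasiewicz ¬ gives 1 − 0.9 = 0.1
  (not Q ∧ not not (R ∧ Q)) = min(0.63, 0.1) = 0.1
  (P ∨ (not Q ∧ not not (R ∧ Q))) = max(0.99, 0.1) = 0.99
  not (P ∨ (not Q ∧ not not (R ∧ Q))): Łukasiewicz ¬ gives 1 − 0.99 = 0.01
  not P: Łukasiewicz ¬ gives 1 − 0.99 = 0.01
  (not P ∨ P) = max(0.01, 0.99) = 0.99
  (not (P ∨ (not Q ∧ not not (R ∧ Q))) ∧ (not P ∨ P)) = min(0.01, 0.99) = 0.01
  Łukasiewicz value = 0.01
Difference: 0 − 0.01 = -0.01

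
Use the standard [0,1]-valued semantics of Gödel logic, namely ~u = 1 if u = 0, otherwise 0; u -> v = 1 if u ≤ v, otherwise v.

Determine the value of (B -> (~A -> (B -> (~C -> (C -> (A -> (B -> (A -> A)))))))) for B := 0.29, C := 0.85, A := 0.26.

~A: Gödel ¬ of 0.26 = 0 (operand ≠ 0)
~C: Gödel ¬ of 0.85 = 0 (operand ≠ 0)
(A -> A): 0.26 ≤ 0.26, so result = 1
(B -> (A -> A)): 0.29 ≤ 1, so result = 1
(A -> (B -> (A -> A))): 0.26 ≤ 1, so result = 1
(C -> (A -> (B -> (A -> A)))): 0.85 ≤ 1, so result = 1
(~C -> (C -> (A -> (B -> (A -> A))))): 0 ≤ 1, so result = 1
(B -> (~C -> (C -> (A -> (B -> (A -> A)))))): 0.29 ≤ 1, so result = 1
(~A -> (B -> (~C -> (C -> (A -> (B -> (A -> A))))))): 0 ≤ 1, so result = 1
(B -> (~A -> (B -> (~C -> (C -> (A -> (B -> (A -> A)))))))): 0.29 ≤ 1, so result = 1

1.00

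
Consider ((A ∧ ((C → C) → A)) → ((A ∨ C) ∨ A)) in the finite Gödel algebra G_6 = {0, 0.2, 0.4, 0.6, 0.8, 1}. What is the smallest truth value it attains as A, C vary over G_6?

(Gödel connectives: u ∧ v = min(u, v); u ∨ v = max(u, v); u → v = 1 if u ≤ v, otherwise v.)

1.00

Every assignment gives 1. For instance at A = 0, C = 0:
  (C → C): 0 ≤ 0, so result = 1
  ((C → C) → A): 1 > 0, so result = 0
  (A ∧ ((C → C) → A)) = min(0, 0) = 0
  (A ∨ C) = max(0, 0) = 0
  ((A ∨ C) ∨ A) = max(0, 0) = 0
  ((A ∧ ((C → C) → A)) → ((A ∨ C) ∨ A)): 0 ≤ 0, so result = 1
All 36 assignments give value 1 — the formula is a G_6-tautology.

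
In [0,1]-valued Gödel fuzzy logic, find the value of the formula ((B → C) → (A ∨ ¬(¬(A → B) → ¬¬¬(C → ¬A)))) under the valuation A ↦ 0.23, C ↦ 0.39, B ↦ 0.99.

0.23

(B → C): 0.99 > 0.39, so result = 0.39
(A → B): 0.23 ≤ 0.99, so result = 1
¬(A → B): Gödel ¬ of 1 = 0 (operand ≠ 0)
¬A: Gödel ¬ of 0.23 = 0 (operand ≠ 0)
(C → ¬A): 0.39 > 0, so result = 0
¬(C → ¬A): Gödel ¬ of 0 = 1 (operand is 0)
¬¬(C → ¬A): Gödel ¬ of 1 = 0 (operand ≠ 0)
¬¬¬(C → ¬A): Gödel ¬ of 0 = 1 (operand is 0)
(¬(A → B) → ¬¬¬(C → ¬A)): 0 ≤ 1, so result = 1
¬(¬(A → B) → ¬¬¬(C → ¬A)): Gödel ¬ of 1 = 0 (operand ≠ 0)
(A ∨ ¬(¬(A → B) → ¬¬¬(C → ¬A))) = max(0.23, 0) = 0.23
((B → C) → (A ∨ ¬(¬(A → B) → ¬¬¬(C → ¬A)))): 0.39 > 0.23, so result = 0.23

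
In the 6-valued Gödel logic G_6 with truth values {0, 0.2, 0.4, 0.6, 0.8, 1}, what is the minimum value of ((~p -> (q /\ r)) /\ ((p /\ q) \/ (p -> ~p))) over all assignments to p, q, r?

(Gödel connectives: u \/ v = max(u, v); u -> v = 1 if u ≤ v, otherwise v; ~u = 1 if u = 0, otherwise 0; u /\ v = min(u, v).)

0.00

The minimum is attained at p = 0, q = 0, r = 0:
  ~p: Gödel ¬ of 0 = 1 (operand is 0)
  (q /\ r) = min(0, 0) = 0
  (~p -> (q /\ r)): 1 > 0, so result = 0
  (p /\ q) = min(0, 0) = 0
  ~p: Gödel ¬ of 0 = 1 (operand is 0)
  (p -> ~p): 0 ≤ 1, so result = 1
  ((p /\ q) \/ (p -> ~p)) = max(0, 1) = 1
  ((~p -> (q /\ r)) /\ ((p /\ q) \/ (p -> ~p))) = min(0, 1) = 0
Checking all 216 assignments confirms none give a value below 0.00.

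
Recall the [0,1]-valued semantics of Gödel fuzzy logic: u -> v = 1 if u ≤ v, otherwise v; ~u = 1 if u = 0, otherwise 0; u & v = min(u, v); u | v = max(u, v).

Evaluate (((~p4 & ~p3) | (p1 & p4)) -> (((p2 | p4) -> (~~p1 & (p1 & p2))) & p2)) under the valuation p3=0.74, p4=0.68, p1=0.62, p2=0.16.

0.16

~p4: Gödel ¬ of 0.68 = 0 (operand ≠ 0)
~p3: Gödel ¬ of 0.74 = 0 (operand ≠ 0)
(~p4 & ~p3) = min(0, 0) = 0
(p1 & p4) = min(0.62, 0.68) = 0.62
((~p4 & ~p3) | (p1 & p4)) = max(0, 0.62) = 0.62
(p2 | p4) = max(0.16, 0.68) = 0.68
~p1: Gödel ¬ of 0.62 = 0 (operand ≠ 0)
~~p1: Gödel ¬ of 0 = 1 (operand is 0)
(p1 & p2) = min(0.62, 0.16) = 0.16
(~~p1 & (p1 & p2)) = min(1, 0.16) = 0.16
((p2 | p4) -> (~~p1 & (p1 & p2))): 0.68 > 0.16, so result = 0.16
(((p2 | p4) -> (~~p1 & (p1 & p2))) & p2) = min(0.16, 0.16) = 0.16
(((~p4 & ~p3) | (p1 & p4)) -> (((p2 | p4) -> (~~p1 & (p1 & p2))) & p2)): 0.62 > 0.16, so result = 0.16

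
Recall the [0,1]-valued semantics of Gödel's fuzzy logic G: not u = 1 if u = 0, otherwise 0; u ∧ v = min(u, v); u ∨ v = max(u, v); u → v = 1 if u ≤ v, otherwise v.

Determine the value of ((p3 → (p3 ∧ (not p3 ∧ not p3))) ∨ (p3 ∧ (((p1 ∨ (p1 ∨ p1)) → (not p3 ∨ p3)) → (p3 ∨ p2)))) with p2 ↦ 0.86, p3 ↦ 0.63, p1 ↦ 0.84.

not p3: Gödel ¬ of 0.63 = 0 (operand ≠ 0)
not p3: Gödel ¬ of 0.63 = 0 (operand ≠ 0)
(not p3 ∧ not p3) = min(0, 0) = 0
(p3 ∧ (not p3 ∧ not p3)) = min(0.63, 0) = 0
(p3 → (p3 ∧ (not p3 ∧ not p3))): 0.63 > 0, so result = 0
(p1 ∨ p1) = max(0.84, 0.84) = 0.84
(p1 ∨ (p1 ∨ p1)) = max(0.84, 0.84) = 0.84
not p3: Gödel ¬ of 0.63 = 0 (operand ≠ 0)
(not p3 ∨ p3) = max(0, 0.63) = 0.63
((p1 ∨ (p1 ∨ p1)) → (not p3 ∨ p3)): 0.84 > 0.63, so result = 0.63
(p3 ∨ p2) = max(0.63, 0.86) = 0.86
(((p1 ∨ (p1 ∨ p1)) → (not p3 ∨ p3)) → (p3 ∨ p2)): 0.63 ≤ 0.86, so result = 1
(p3 ∧ (((p1 ∨ (p1 ∨ p1)) → (not p3 ∨ p3)) → (p3 ∨ p2))) = min(0.63, 1) = 0.63
((p3 → (p3 ∧ (not p3 ∧ not p3))) ∨ (p3 ∧ (((p1 ∨ (p1 ∨ p1)) → (not p3 ∨ p3)) → (p3 ∨ p2)))) = max(0, 0.63) = 0.63

0.63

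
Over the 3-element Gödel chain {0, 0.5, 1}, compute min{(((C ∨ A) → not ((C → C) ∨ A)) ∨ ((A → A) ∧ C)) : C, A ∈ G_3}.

0.00

The minimum is attained at C = 0, A = 0.5:
  (C ∨ A) = max(0, 0.5) = 0.5
  (C → C): 0 ≤ 0, so result = 1
  ((C → C) ∨ A) = max(1, 0.5) = 1
  not ((C → C) ∨ A): Gödel ¬ of 1 = 0 (operand ≠ 0)
  ((C ∨ A) → not ((C → C) ∨ A)): 0.5 > 0, so result = 0
  (A → A): 0.5 ≤ 0.5, so result = 1
  ((A → A) ∧ C) = min(1, 0) = 0
  (((C ∨ A) → not ((C → C) ∨ A)) ∨ ((A → A) ∧ C)) = max(0, 0) = 0
Checking all 9 assignments confirms none give a value below 0.00.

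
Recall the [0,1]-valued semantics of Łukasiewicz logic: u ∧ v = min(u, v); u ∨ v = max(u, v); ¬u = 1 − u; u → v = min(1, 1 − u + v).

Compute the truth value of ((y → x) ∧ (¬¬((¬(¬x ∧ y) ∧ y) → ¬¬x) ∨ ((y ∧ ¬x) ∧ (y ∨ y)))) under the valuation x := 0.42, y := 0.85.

(y → x): min(1, 1 − 0.85 + 0.42) = 0.57
¬x: Łukasiewicz ¬ gives 1 − 0.42 = 0.58
(¬x ∧ y) = min(0.58, 0.85) = 0.58
¬(¬x ∧ y): Łukasiewicz ¬ gives 1 − 0.58 = 0.42
(¬(¬x ∧ y) ∧ y) = min(0.42, 0.85) = 0.42
¬x: Łukasiewicz ¬ gives 1 − 0.42 = 0.58
¬¬x: Łukasiewicz ¬ gives 1 − 0.58 = 0.42
((¬(¬x ∧ y) ∧ y) → ¬¬x): min(1, 1 − 0.42 + 0.42) = 1
¬((¬(¬x ∧ y) ∧ y) → ¬¬x): Łukasiewicz ¬ gives 1 − 1 = 0
¬¬((¬(¬x ∧ y) ∧ y) → ¬¬x): Łukasiewicz ¬ gives 1 − 0 = 1
¬x: Łukasiewicz ¬ gives 1 − 0.42 = 0.58
(y ∧ ¬x) = min(0.85, 0.58) = 0.58
(y ∨ y) = max(0.85, 0.85) = 0.85
((y ∧ ¬x) ∧ (y ∨ y)) = min(0.58, 0.85) = 0.58
(¬¬((¬(¬x ∧ y) ∧ y) → ¬¬x) ∨ ((y ∧ ¬x) ∧ (y ∨ y))) = max(1, 0.58) = 1
((y → x) ∧ (¬¬((¬(¬x ∧ y) ∧ y) → ¬¬x) ∨ ((y ∧ ¬x) ∧ (y ∨ y)))) = min(0.57, 1) = 0.57

0.57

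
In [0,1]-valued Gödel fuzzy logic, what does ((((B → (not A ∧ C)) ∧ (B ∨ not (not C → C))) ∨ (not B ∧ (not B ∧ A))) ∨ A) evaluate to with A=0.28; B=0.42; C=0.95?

not A: Gödel ¬ of 0.28 = 0 (operand ≠ 0)
(not A ∧ C) = min(0, 0.95) = 0
(B → (not A ∧ C)): 0.42 > 0, so result = 0
not C: Gödel ¬ of 0.95 = 0 (operand ≠ 0)
(not C → C): 0 ≤ 0.95, so result = 1
not (not C → C): Gödel ¬ of 1 = 0 (operand ≠ 0)
(B ∨ not (not C → C)) = max(0.42, 0) = 0.42
((B → (not A ∧ C)) ∧ (B ∨ not (not C → C))) = min(0, 0.42) = 0
not B: Gödel ¬ of 0.42 = 0 (operand ≠ 0)
not B: Gödel ¬ of 0.42 = 0 (operand ≠ 0)
(not B ∧ A) = min(0, 0.28) = 0
(not B ∧ (not B ∧ A)) = min(0, 0) = 0
(((B → (not A ∧ C)) ∧ (B ∨ not (not C → C))) ∨ (not B ∧ (not B ∧ A))) = max(0, 0) = 0
((((B → (not A ∧ C)) ∧ (B ∨ not (not C → C))) ∨ (not B ∧ (not B ∧ A))) ∨ A) = max(0, 0.28) = 0.28

0.28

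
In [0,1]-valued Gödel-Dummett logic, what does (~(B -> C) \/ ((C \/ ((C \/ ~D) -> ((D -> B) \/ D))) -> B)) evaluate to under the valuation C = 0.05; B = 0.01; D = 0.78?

0.01

(B -> C): 0.01 ≤ 0.05, so result = 1
~(B -> C): Gödel ¬ of 1 = 0 (operand ≠ 0)
~D: Gödel ¬ of 0.78 = 0 (operand ≠ 0)
(C \/ ~D) = max(0.05, 0) = 0.05
(D -> B): 0.78 > 0.01, so result = 0.01
((D -> B) \/ D) = max(0.01, 0.78) = 0.78
((C \/ ~D) -> ((D -> B) \/ D)): 0.05 ≤ 0.78, so result = 1
(C \/ ((C \/ ~D) -> ((D -> B) \/ D))) = max(0.05, 1) = 1
((C \/ ((C \/ ~D) -> ((D -> B) \/ D))) -> B): 1 > 0.01, so result = 0.01
(~(B -> C) \/ ((C \/ ((C \/ ~D) -> ((D -> B) \/ D))) -> B)) = max(0, 0.01) = 0.01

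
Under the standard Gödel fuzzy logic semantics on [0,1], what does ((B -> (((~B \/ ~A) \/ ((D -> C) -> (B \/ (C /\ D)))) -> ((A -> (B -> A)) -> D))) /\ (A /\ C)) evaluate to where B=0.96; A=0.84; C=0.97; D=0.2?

~B: Gödel ¬ of 0.96 = 0 (operand ≠ 0)
~A: Gödel ¬ of 0.84 = 0 (operand ≠ 0)
(~B \/ ~A) = max(0, 0) = 0
(D -> C): 0.2 ≤ 0.97, so result = 1
(C /\ D) = min(0.97, 0.2) = 0.2
(B \/ (C /\ D)) = max(0.96, 0.2) = 0.96
((D -> C) -> (B \/ (C /\ D))): 1 > 0.96, so result = 0.96
((~B \/ ~A) \/ ((D -> C) -> (B \/ (C /\ D)))) = max(0, 0.96) = 0.96
(B -> A): 0.96 > 0.84, so result = 0.84
(A -> (B -> A)): 0.84 ≤ 0.84, so result = 1
((A -> (B -> A)) -> D): 1 > 0.2, so result = 0.2
(((~B \/ ~A) \/ ((D -> C) -> (B \/ (C /\ D)))) -> ((A -> (B -> A)) -> D)): 0.96 > 0.2, so result = 0.2
(B -> (((~B \/ ~A) \/ ((D -> C) -> (B \/ (C /\ D)))) -> ((A -> (B -> A)) -> D))): 0.96 > 0.2, so result = 0.2
(A /\ C) = min(0.84, 0.97) = 0.84
((B -> (((~B \/ ~A) \/ ((D -> C) -> (B \/ (C /\ D)))) -> ((A -> (B -> A)) -> D))) /\ (A /\ C)) = min(0.2, 0.84) = 0.2

0.20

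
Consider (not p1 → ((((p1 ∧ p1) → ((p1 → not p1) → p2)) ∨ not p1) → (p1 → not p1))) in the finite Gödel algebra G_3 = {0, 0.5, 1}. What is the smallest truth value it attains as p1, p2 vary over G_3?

1.00

Every assignment gives 1. For instance at p1 = 0, p2 = 0:
  not p1: Gödel ¬ of 0 = 1 (operand is 0)
  (p1 ∧ p1) = min(0, 0) = 0
  not p1: Gödel ¬ of 0 = 1 (operand is 0)
  (p1 → not p1): 0 ≤ 1, so result = 1
  ((p1 → not p1) → p2): 1 > 0, so result = 0
  ((p1 ∧ p1) → ((p1 → not p1) → p2)): 0 ≤ 0, so result = 1
  not p1: Gödel ¬ of 0 = 1 (operand is 0)
  (((p1 ∧ p1) → ((p1 → not p1) → p2)) ∨ not p1) = max(1, 1) = 1
  not p1: Gödel ¬ of 0 = 1 (operand is 0)
  (p1 → not p1): 0 ≤ 1, so result = 1
  ((((p1 ∧ p1) → ((p1 → not p1) → p2)) ∨ not p1) → (p1 → not p1)): 1 ≤ 1, so result = 1
  (not p1 → ((((p1 ∧ p1) → ((p1 → not p1) → p2)) ∨ not p1) → (p1 → not p1))): 1 ≤ 1, so result = 1
All 9 assignments give value 1 — the formula is a G_3-tautology.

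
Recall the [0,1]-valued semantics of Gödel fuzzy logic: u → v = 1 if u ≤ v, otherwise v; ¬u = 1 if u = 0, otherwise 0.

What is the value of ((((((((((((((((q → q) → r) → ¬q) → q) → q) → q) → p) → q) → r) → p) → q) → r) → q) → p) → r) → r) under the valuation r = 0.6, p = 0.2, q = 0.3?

(q → q): 0.3 ≤ 0.3, so result = 1
((q → q) → r): 1 > 0.6, so result = 0.6
¬q: Gödel ¬ of 0.3 = 0 (operand ≠ 0)
(((q → q) → r) → ¬q): 0.6 > 0, so result = 0
((((q → q) → r) → ¬q) → q): 0 ≤ 0.3, so result = 1
(((((q → q) → r) → ¬q) → q) → q): 1 > 0.3, so result = 0.3
((((((q → q) → r) → ¬q) → q) → q) → q): 0.3 ≤ 0.3, so result = 1
(((((((q → q) → r) → ¬q) → q) → q) → q) → p): 1 > 0.2, so result = 0.2
((((((((q → q) → r) → ¬q) → q) → q) → q) → p) → q): 0.2 ≤ 0.3, so result = 1
(((((((((q → q) → r) → ¬q) → q) → q) → q) → p) → q) → r): 1 > 0.6, so result = 0.6
((((((((((q → q) → r) → ¬q) → q) → q) → q) → p) → q) → r) → p): 0.6 > 0.2, so result = 0.2
(((((((((((q → q) → r) → ¬q) → q) → q) → q) → p) → q) → r) → p) → q): 0.2 ≤ 0.3, so result = 1
((((((((((((q → q) → r) → ¬q) → q) → q) → q) → p) → q) → r) → p) → q) → r): 1 > 0.6, so result = 0.6
(((((((((((((q → q) → r) → ¬q) → q) → q) → q) → p) → q) → r) → p) → q) → r) → q): 0.6 > 0.3, so result = 0.3
((((((((((((((q → q) → r) → ¬q) → q) → q) → q) → p) → q) → r) → p) → q) → r) → q) → p): 0.3 > 0.2, so result = 0.2
(((((((((((((((q → q) → r) → ¬q) → q) → q) → q) → p) → q) → r) → p) → q) → r) → q) → p) → r): 0.2 ≤ 0.6, so result = 1
((((((((((((((((q → q) → r) → ¬q) → q) → q) → q) → p) → q) → r) → p) → q) → r) → q) → p) → r) → r): 1 > 0.6, so result = 0.6

0.60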